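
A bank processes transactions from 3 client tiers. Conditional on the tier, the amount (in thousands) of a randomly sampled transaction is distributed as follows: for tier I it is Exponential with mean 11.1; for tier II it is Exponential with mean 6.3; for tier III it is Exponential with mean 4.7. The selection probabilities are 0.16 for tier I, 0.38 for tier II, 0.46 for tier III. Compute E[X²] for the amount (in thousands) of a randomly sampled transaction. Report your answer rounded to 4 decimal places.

For each component E[X²] = Var + (mean)², giving I: 246.42; II: 79.38; III: 44.18.
Overall E[X²] = 0.16·246.42 + 0.38·79.38 + 0.46·44.18 = 89.9144.

89.9144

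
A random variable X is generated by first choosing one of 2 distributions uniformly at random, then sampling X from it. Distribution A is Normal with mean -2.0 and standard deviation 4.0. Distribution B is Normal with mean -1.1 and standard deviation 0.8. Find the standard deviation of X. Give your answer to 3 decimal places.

Per component, A: μ=-2, E[X²]=20; B: μ=-1.1, E[X²]=1.85.
E[X] = 0.5·-2 + 0.5·-1.1 = -1.55.
E[X²] = 0.5·20 + 0.5·1.85 = 10.925.
Var(X) = E[X²] − (E[X])² = 10.925 − 2.4025 = 8.5225.
SD(X) = √8.5225 = 2.91933.

2.919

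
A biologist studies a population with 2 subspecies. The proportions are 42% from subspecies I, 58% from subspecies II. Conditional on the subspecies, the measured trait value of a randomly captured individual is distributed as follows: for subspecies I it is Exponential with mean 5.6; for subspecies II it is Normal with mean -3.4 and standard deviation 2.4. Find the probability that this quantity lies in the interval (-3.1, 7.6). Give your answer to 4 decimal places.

0.5730

Conditional on each subspecies, P(-3.1 < X < 7.6): I: 0.742605; II: 0.450259.
By total probability, P(-3.1 < X < 7.6) = 0.42·0.742605 + 0.58·0.450259 = 0.573045.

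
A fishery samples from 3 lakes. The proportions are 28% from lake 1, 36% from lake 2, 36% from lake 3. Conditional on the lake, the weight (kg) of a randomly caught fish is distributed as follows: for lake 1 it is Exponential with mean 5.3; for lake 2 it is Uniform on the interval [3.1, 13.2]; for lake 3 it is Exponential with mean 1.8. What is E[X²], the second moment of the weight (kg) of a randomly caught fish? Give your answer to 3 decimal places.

45.036

For each component E[X²] = Var + (mean)², giving 1: 56.18; 2: 74.9233; 3: 6.48.
Overall E[X²] = 0.28·56.18 + 0.36·74.9233 + 0.36·6.48 = 45.0356.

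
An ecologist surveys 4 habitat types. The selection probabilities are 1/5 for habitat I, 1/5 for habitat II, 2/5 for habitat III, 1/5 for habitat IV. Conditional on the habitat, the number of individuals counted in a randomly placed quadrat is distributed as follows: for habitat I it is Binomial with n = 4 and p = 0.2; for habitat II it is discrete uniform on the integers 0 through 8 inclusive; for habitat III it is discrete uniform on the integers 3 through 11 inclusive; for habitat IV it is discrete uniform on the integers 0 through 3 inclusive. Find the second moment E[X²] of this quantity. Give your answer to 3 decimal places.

27.756

For each component E[X²] = Var + (mean)², giving I: 1.28; II: 22.6667; III: 55.6667; IV: 3.5.
Overall E[X²] = 0.2·1.28 + 0.2·22.6667 + 0.4·55.6667 + 0.2·3.5 = 27.756.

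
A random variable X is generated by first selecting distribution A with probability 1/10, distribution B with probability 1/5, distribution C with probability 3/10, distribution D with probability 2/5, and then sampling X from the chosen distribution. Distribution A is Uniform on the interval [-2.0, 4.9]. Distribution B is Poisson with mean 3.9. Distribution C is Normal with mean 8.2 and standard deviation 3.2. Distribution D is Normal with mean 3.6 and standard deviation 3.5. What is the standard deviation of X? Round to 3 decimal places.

3.805

Per component, A: μ=1.45, E[X²]=6.07; B: μ=3.9, E[X²]=19.11; C: μ=8.2, E[X²]=77.48; D: μ=3.6, E[X²]=25.21.
E[X] = 0.1·1.45 + 0.2·3.9 + 0.3·8.2 + 0.4·3.6 = 4.825.
E[X²] = 0.1·6.07 + 0.2·19.11 + 0.3·77.48 + 0.4·25.21 = 37.757.
Var(X) = E[X²] − (E[X])² = 37.757 − 23.2806 = 14.4764.
SD(X) = √14.4764 = 3.80478.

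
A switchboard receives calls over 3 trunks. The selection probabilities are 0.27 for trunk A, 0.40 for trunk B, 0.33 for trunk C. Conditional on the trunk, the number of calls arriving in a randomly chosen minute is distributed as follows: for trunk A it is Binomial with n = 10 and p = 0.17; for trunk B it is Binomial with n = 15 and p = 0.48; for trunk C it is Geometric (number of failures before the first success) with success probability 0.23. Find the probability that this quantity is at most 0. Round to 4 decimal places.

0.1178

Conditional on each trunk, P(X ≤ 0): A: 0.15516; B: 5.49604e-05; C: 0.23.
By total probability, P(X ≤ 0) = 0.27·0.15516 + 0.4·5.49604e-05 + 0.33·0.23 = 0.117815.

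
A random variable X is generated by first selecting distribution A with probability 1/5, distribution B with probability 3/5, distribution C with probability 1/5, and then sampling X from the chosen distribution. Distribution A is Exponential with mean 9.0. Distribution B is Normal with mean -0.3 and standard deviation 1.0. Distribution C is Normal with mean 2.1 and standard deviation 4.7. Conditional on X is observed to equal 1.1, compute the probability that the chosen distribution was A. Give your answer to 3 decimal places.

0.156

Likelihoods f(1.1 | ·): A: 0.098328; B: 0.149727; C: 0.0829817.
Posterior ∝ prior × likelihood. Numerator for A: 0.2·0.098328 = 0.0196656.
Normalizing constant: 0.2·0.098328 + 0.6·0.149727 + 0.2·0.0829817 = 0.126098.
P(A | observation) = 0.0196656 / 0.126098 = 0.155954.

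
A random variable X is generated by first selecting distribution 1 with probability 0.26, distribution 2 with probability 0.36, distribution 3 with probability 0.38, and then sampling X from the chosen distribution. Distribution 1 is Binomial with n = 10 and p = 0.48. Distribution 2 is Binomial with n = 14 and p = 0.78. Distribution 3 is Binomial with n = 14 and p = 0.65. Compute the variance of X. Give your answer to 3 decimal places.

Per component, 1: μ=4.8, E[X²]=25.536; 2: μ=10.92, E[X²]=121.649; 3: μ=9.1, E[X²]=85.995.
E[X] = 0.26·4.8 + 0.36·10.92 + 0.38·9.1 = 8.6372.
E[X²] = 0.26·25.536 + 0.36·121.649 + 0.38·85.995 = 83.111.
Var(X) = E[X²] − (E[X])² = 83.111 − 74.6012 = 8.5098.

8.510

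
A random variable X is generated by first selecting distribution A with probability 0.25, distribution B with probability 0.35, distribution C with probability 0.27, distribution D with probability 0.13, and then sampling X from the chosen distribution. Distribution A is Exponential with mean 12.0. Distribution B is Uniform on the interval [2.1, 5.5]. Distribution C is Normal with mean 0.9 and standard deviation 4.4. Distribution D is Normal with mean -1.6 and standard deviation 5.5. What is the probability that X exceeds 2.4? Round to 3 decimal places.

Conditional on each component, P(X > 2.4): A: 0.818731; B: 0.911765; C: 0.366586; D: 0.233529.
By total probability, P(X > 2.4) = 0.25·0.818731 + 0.35·0.911765 + 0.27·0.366586 + 0.13·0.233529 = 0.653137.

0.653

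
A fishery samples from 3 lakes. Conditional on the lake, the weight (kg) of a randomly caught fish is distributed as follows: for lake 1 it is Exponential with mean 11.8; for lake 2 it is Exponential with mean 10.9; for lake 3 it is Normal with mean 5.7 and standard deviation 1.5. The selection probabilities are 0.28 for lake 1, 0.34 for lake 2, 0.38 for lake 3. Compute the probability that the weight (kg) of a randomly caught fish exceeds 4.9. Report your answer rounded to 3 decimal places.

0.669

Conditional on each lake, P(X > 4.9): 1: 0.660172; 2: 0.637921; 3: 0.703099.
By total probability, P(X > 4.9) = 0.28·0.660172 + 0.34·0.637921 + 0.38·0.703099 = 0.668919.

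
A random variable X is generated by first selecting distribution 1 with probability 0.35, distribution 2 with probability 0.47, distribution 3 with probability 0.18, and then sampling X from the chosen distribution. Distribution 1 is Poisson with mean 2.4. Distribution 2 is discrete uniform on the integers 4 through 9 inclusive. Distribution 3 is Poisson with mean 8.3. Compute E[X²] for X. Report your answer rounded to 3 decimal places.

37.979

For each component E[X²] = Var + (mean)², giving 1: 8.16; 2: 45.1667; 3: 77.19.
Overall E[X²] = 0.35·8.16 + 0.47·45.1667 + 0.18·77.19 = 37.9785.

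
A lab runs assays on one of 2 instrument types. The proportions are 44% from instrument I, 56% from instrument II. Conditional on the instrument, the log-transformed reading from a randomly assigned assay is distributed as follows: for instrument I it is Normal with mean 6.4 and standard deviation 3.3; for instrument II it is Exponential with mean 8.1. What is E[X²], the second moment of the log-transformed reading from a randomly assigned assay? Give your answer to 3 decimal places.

96.297

For each component E[X²] = Var + (mean)², giving I: 51.85; II: 131.22.
Overall E[X²] = 0.44·51.85 + 0.56·131.22 = 96.2972.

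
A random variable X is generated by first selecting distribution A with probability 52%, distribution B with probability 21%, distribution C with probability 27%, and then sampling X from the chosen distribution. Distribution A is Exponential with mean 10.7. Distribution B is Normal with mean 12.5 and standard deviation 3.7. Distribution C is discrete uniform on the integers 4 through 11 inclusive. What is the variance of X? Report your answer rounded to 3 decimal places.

Per component, A: μ=10.7, E[X²]=228.98; B: μ=12.5, E[X²]=169.94; C: μ=7.5, E[X²]=61.5.
E[X] = 0.52·10.7 + 0.21·12.5 + 0.27·7.5 = 10.214.
E[X²] = 0.52·228.98 + 0.21·169.94 + 0.27·61.5 = 171.362.
Var(X) = E[X²] − (E[X])² = 171.362 − 104.326 = 67.0362.

67.036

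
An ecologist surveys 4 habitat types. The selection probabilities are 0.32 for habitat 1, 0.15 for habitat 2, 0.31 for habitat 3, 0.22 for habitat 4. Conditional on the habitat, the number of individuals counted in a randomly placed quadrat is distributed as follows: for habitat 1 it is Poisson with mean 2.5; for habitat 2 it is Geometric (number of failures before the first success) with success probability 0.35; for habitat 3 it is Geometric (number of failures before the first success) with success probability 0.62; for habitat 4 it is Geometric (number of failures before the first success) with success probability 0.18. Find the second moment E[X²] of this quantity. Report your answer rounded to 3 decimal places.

For each component E[X²] = Var + (mean)², giving 1: 8.75; 2: 8.7551; 3: 1.3642; 4: 46.0617.
Overall E[X²] = 0.32·8.75 + 0.15·8.7551 + 0.31·1.3642 + 0.22·46.0617 = 14.6697.

14.670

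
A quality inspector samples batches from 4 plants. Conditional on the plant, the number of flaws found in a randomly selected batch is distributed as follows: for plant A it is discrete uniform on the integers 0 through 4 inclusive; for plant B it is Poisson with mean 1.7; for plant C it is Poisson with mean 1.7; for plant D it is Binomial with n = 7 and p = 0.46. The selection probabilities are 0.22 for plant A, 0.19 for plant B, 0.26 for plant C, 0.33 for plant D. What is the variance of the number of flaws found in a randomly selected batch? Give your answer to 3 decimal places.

2.239

Per component, A: μ=2, E[X²]=6; B: μ=1.7, E[X²]=4.59; C: μ=1.7, E[X²]=4.59; D: μ=3.22, E[X²]=12.1072.
E[X] = 0.22·2 + 0.19·1.7 + 0.26·1.7 + 0.33·3.22 = 2.2676.
E[X²] = 0.22·6 + 0.19·4.59 + 0.26·4.59 + 0.33·12.1072 = 7.38088.
Var(X) = E[X²] − (E[X])² = 7.38088 − 5.14201 = 2.23887.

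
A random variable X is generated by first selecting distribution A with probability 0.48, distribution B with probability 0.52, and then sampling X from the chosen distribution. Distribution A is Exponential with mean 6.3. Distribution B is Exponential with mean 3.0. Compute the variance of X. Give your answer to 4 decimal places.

Per component, A: μ=6.3, E[X²]=79.38; B: μ=3, E[X²]=18.
E[X] = 0.48·6.3 + 0.52·3 = 4.584.
E[X²] = 0.48·79.38 + 0.52·18 = 47.4624.
Var(X) = E[X²] − (E[X])² = 47.4624 − 21.0131 = 26.4493.

26.4493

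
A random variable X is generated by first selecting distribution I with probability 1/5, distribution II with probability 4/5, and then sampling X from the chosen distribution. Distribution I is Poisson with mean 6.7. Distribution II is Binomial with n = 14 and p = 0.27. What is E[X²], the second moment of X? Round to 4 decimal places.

23.9562

For each component E[X²] = Var + (mean)², giving I: 51.59; II: 17.0478.
Overall E[X²] = 0.2·51.59 + 0.8·17.0478 = 23.9562.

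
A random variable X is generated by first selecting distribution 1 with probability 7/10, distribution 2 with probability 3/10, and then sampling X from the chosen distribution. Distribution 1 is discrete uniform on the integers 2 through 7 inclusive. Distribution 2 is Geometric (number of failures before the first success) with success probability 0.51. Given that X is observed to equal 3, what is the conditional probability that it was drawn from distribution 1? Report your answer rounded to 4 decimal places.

0.8663

Likelihoods P(X=3 | ·): 1: 0.166667; 2: 0.060001.
Posterior ∝ prior × likelihood. Numerator for 1: 0.7·0.166667 = 0.116667.
Normalizing constant: 0.7·0.166667 + 0.3·0.060001 = 0.134667.
P(1 | observation) = 0.116667 / 0.134667 = 0.866335.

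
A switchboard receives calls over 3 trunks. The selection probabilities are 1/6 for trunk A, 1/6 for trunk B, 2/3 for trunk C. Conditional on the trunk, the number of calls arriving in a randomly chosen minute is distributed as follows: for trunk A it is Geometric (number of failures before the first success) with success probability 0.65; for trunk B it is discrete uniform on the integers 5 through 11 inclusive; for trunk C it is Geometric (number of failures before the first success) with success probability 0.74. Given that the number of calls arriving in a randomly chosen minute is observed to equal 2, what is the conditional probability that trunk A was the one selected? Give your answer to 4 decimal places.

Likelihoods P(X=2 | ·): A: 0.079625; B: 0; C: 0.050024.
Posterior ∝ prior × likelihood. Numerator for A: 0.166667·0.079625 = 0.0132708.
Normalizing constant: 0.166667·0.079625 + 0.166667·0 + 0.666667·0.050024 = 0.0466202.
P(A | observation) = 0.0132708 / 0.0466202 = 0.284659.

0.2847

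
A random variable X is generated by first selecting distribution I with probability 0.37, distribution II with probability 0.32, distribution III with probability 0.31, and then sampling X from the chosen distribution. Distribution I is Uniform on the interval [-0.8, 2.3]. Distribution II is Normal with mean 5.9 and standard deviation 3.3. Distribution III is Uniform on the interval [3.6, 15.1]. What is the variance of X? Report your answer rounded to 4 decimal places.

Per component, I: μ=0.75, E[X²]=1.36333; II: μ=5.9, E[X²]=45.7; III: μ=9.35, E[X²]=98.4433.
E[X] = 0.37·0.75 + 0.32·5.9 + 0.31·9.35 = 5.064.
E[X²] = 0.37·1.36333 + 0.32·45.7 + 0.31·98.4433 = 45.6459.
Var(X) = E[X²] − (E[X])² = 45.6459 − 25.6441 = 20.0018.

20.0018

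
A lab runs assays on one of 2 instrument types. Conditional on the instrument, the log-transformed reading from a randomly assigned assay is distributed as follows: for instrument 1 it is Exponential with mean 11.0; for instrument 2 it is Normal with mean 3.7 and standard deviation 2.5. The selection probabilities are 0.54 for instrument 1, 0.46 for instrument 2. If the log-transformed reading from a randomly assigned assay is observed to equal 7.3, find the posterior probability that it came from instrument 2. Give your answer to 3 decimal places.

0.507

Likelihoods f(7.3 | ·): 1: 0.0468159; 2: 0.056584.
Posterior ∝ prior × likelihood. Numerator for 2: 0.46·0.056584 = 0.0260286.
Normalizing constant: 0.54·0.0468159 + 0.46·0.056584 = 0.0513092.
P(2 | observation) = 0.0260286 / 0.0513092 = 0.507289.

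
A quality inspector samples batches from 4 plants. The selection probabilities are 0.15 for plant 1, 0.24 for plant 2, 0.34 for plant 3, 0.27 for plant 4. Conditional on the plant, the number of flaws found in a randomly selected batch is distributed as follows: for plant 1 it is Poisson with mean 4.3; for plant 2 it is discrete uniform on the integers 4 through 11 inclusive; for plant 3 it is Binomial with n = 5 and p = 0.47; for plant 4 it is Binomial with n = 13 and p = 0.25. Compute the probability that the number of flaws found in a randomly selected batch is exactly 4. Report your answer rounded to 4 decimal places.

0.1596

Conditional on each plant, P(X = 4): 1: 0.193284; 2: 0.125; 3: 0.129312; 4: 0.209709.
By total probability, P(X = 4) = 0.15·0.193284 + 0.24·0.125 + 0.34·0.129312 + 0.27·0.209709 = 0.15958.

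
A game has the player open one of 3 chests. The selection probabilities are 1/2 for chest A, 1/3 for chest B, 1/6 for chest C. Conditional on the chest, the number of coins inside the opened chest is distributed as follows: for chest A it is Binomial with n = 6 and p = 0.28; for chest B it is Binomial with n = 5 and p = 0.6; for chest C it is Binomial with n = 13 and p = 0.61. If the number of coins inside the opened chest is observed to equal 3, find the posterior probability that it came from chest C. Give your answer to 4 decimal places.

Likelihoods P(X=3 | ·): A: 0.163871; B: 0.3456; C: 0.00528447.
Posterior ∝ prior × likelihood. Numerator for C: 0.166667·0.00528447 = 0.000880745.
Normalizing constant: 0.5·0.163871 + 0.333333·0.3456 + 0.166667·0.00528447 = 0.198016.
P(C | observation) = 0.000880745 / 0.198016 = 0.00444785.

0.0044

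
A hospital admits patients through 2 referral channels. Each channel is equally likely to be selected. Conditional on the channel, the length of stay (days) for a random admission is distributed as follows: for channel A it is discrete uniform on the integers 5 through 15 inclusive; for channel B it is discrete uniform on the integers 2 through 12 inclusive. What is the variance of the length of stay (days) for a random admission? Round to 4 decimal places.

Per component, A: μ=10, E[X²]=110; B: μ=7, E[X²]=59.
E[X] = 0.5·10 + 0.5·7 = 8.5.
E[X²] = 0.5·110 + 0.5·59 = 84.5.
Var(X) = E[X²] − (E[X])² = 84.5 − 72.25 = 12.25.

12.2500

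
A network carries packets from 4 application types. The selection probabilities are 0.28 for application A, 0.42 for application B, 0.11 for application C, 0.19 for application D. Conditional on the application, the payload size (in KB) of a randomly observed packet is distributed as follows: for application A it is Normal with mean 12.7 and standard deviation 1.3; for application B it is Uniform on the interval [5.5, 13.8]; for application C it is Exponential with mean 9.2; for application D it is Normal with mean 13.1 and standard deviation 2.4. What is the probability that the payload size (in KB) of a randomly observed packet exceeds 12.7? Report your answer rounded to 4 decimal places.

Conditional on each application, P(X > 12.7): A: 0.5; B: 0.13253; C: 0.251469; D: 0.566184.
By total probability, P(X > 12.7) = 0.28·0.5 + 0.42·0.13253 + 0.11·0.251469 + 0.19·0.566184 = 0.330899.

0.3309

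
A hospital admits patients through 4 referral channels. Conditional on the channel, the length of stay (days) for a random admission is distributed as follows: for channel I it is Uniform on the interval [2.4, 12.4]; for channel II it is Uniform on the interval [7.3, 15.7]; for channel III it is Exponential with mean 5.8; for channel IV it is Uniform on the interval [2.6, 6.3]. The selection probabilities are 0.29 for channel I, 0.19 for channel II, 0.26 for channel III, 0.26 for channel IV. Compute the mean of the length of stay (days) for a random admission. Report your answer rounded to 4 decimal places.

6.9960

Component means — I: 7.4; II: 11.5; III: 5.8; IV: 4.45.
E[X] = 0.29·7.4 + 0.19·11.5 + 0.26·5.8 + 0.26·4.45 = 6.996.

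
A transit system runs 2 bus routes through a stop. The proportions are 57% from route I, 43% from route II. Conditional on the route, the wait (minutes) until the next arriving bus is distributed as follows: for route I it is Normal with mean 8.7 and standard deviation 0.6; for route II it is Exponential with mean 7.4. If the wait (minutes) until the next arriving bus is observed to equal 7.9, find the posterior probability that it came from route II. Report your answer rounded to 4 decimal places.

0.1137

Likelihoods f(7.9 | ·): I: 0.27335; II: 0.0464654.
Posterior ∝ prior × likelihood. Numerator for II: 0.43·0.0464654 = 0.0199801.
Normalizing constant: 0.57·0.27335 + 0.43·0.0464654 = 0.17579.
P(II | observation) = 0.0199801 / 0.17579 = 0.113659.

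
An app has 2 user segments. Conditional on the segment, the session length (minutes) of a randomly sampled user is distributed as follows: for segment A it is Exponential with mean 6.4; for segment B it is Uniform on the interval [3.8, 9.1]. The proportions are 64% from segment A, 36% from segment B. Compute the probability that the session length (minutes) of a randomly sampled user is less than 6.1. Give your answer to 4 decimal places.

Conditional on each segment, P(X < 6.1): A: 0.614466; B: 0.433962.
By total probability, P(X < 6.1) = 0.64·0.614466 + 0.36·0.433962 = 0.549484.

0.5495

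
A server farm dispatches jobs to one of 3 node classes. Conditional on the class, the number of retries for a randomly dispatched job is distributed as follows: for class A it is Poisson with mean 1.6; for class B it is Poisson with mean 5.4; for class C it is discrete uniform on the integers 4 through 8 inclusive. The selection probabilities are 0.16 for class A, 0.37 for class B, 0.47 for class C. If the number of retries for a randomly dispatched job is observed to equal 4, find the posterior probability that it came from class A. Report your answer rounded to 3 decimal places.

Likelihoods P(X=4 | ·): A: 0.0551312; B: 0.16002; C: 0.2.
Posterior ∝ prior × likelihood. Numerator for A: 0.16·0.0551312 = 0.00882099.
Normalizing constant: 0.16·0.0551312 + 0.37·0.16002 + 0.47·0.2 = 0.162028.
P(A | observation) = 0.00882099 / 0.162028 = 0.0544411.

0.054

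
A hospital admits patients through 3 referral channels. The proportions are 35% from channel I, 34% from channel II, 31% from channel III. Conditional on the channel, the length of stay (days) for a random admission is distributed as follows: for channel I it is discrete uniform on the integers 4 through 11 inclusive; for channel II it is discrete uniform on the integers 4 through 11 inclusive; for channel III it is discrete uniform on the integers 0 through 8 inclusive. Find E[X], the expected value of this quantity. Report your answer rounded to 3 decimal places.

Component means — I: 7.5; II: 7.5; III: 4.
E[X] = 0.35·7.5 + 0.34·7.5 + 0.31·4 = 6.415.

6.415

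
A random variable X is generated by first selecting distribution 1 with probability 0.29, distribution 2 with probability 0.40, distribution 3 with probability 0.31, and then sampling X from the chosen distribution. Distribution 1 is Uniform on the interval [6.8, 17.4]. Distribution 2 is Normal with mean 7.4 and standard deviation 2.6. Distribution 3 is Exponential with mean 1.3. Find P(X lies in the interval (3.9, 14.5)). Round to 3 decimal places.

0.589

Conditional on each component, P(3.9 < X < 14.5): 1: 0.726415; 2: 0.907714; 3: 0.0497727.
By total probability, P(3.9 < X < 14.5) = 0.29·0.726415 + 0.4·0.907714 + 0.31·0.0497727 = 0.589176.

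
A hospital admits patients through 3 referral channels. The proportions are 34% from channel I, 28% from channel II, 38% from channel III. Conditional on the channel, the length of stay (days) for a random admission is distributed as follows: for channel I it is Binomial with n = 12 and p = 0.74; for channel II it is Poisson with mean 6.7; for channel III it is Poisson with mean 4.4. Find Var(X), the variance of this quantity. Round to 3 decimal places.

7.941

Per component, I: μ=8.88, E[X²]=81.1632; II: μ=6.7, E[X²]=51.59; III: μ=4.4, E[X²]=23.76.
E[X] = 0.34·8.88 + 0.28·6.7 + 0.38·4.4 = 6.5672.
E[X²] = 0.34·81.1632 + 0.28·51.59 + 0.38·23.76 = 51.0695.
Var(X) = E[X²] − (E[X])² = 51.0695 − 43.1281 = 7.94137.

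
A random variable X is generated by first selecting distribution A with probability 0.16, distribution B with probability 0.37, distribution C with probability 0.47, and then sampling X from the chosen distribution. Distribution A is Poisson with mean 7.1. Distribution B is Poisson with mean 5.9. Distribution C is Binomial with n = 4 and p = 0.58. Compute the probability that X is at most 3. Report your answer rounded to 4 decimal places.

0.4884

Conditional on each component, P(X ≤ 3): A: 0.0766991; B: 0.160353; C: 0.886835.
By total probability, P(X ≤ 3) = 0.16·0.0766991 + 0.37·0.160353 + 0.47·0.886835 = 0.488415.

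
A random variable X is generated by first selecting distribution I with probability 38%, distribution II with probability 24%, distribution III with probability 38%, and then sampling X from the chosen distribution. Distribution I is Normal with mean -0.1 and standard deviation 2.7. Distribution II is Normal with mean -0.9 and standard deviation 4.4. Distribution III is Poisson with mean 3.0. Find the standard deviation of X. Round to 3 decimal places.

Per component, I: μ=-0.1, E[X²]=7.3; II: μ=-0.9, E[X²]=20.17; III: μ=3, E[X²]=12.
E[X] = 0.38·-0.1 + 0.24·-0.9 + 0.38·3 = 0.886.
E[X²] = 0.38·7.3 + 0.24·20.17 + 0.38·12 = 12.1748.
Var(X) = E[X²] − (E[X])² = 12.1748 − 0.784996 = 11.3898.
SD(X) = √11.3898 = 3.37488.

3.375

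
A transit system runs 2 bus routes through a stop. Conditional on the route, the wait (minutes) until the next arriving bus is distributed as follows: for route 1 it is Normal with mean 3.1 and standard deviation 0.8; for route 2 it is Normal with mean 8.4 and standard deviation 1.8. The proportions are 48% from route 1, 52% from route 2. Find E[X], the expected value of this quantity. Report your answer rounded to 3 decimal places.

5.856

Component means — 1: 3.1; 2: 8.4.
E[X] = 0.48·3.1 + 0.52·8.4 = 5.856.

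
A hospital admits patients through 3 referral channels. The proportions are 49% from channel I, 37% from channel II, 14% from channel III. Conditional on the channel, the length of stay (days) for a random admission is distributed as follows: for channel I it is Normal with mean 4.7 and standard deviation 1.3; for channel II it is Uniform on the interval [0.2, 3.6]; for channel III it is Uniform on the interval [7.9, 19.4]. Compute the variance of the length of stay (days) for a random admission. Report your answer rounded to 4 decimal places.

Per component, I: μ=4.7, E[X²]=23.78; II: μ=1.9, E[X²]=4.57333; III: μ=13.65, E[X²]=197.343.
E[X] = 0.49·4.7 + 0.37·1.9 + 0.14·13.65 = 4.917.
E[X²] = 0.49·23.78 + 0.37·4.57333 + 0.14·197.343 = 40.9724.
Var(X) = E[X²] − (E[X])² = 40.9724 − 24.1769 = 16.7955.

16.7955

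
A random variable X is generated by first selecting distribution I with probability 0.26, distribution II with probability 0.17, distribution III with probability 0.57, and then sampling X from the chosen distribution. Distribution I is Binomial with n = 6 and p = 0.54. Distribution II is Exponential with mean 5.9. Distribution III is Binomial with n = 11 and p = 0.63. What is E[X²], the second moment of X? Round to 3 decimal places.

43.788

For each component E[X²] = Var + (mean)², giving I: 11.988; II: 69.62; III: 50.589.
Overall E[X²] = 0.26·11.988 + 0.17·69.62 + 0.57·50.589 = 43.788.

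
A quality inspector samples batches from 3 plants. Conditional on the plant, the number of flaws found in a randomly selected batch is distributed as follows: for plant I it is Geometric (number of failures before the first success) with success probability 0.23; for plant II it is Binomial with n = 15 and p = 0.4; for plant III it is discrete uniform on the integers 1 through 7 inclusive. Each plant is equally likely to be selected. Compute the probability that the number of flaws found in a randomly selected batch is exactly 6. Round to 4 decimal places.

0.1325

Conditional on each plant, P(X = 6): I: 0.0479371; II: 0.206598; III: 0.142857.
By total probability, P(X = 6) = 0.333333·0.0479371 + 0.333333·0.206598 + 0.333333·0.142857 = 0.132464.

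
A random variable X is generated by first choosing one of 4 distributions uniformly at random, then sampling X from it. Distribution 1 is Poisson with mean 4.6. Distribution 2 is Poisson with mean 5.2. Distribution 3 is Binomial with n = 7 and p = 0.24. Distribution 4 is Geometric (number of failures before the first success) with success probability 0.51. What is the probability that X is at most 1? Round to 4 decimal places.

0.3301

Conditional on each component, P(X ≤ 1): 1: 0.0562903; 2: 0.0342027; 3: 0.470188; 4: 0.7599.
By total probability, P(X ≤ 1) = 0.25·0.0562903 + 0.25·0.0342027 + 0.25·0.470188 + 0.25·0.7599 = 0.330145.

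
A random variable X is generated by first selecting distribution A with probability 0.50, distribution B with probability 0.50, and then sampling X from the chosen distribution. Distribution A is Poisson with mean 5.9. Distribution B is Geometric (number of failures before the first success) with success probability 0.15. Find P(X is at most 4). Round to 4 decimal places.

Conditional on each component, P(X ≤ 4): A: 0.298665; B: 0.556295.
By total probability, P(X ≤ 4) = 0.5·0.298665 + 0.5·0.556295 = 0.42748.

0.4275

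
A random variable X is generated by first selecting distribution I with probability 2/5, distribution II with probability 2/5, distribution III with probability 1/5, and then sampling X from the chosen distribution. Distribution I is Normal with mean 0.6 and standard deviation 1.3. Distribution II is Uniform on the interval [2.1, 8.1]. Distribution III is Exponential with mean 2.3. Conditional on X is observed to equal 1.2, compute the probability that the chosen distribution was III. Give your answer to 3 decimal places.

0.319

Likelihoods f(1.2 | ·): I: 0.275874; II: 0; III: 0.258038.
Posterior ∝ prior × likelihood. Numerator for III: 0.2·0.258038 = 0.0516076.
Normalizing constant: 0.4·0.275874 + 0.4·0 + 0.2·0.258038 = 0.161957.
P(III | observation) = 0.0516076 / 0.161957 = 0.31865.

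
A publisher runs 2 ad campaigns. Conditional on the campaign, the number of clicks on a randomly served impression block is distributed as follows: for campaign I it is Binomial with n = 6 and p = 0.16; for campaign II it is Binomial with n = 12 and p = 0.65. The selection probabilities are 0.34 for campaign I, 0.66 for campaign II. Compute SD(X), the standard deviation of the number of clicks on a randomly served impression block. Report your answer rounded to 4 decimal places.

3.5461

Per component, I: μ=0.96, E[X²]=1.728; II: μ=7.8, E[X²]=63.57.
E[X] = 0.34·0.96 + 0.66·7.8 = 5.4744.
E[X²] = 0.34·1.728 + 0.66·63.57 = 42.5437.
Var(X) = E[X²] − (E[X])² = 42.5437 − 29.9691 = 12.5747.
SD(X) = √12.5747 = 3.54608.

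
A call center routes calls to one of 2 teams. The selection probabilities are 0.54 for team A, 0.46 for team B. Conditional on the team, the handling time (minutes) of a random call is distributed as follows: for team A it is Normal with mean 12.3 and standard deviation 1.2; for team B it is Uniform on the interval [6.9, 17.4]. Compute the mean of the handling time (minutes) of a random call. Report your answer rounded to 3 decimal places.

12.231

Component means — A: 12.3; B: 12.15.
E[X] = 0.54·12.3 + 0.46·12.15 = 12.231.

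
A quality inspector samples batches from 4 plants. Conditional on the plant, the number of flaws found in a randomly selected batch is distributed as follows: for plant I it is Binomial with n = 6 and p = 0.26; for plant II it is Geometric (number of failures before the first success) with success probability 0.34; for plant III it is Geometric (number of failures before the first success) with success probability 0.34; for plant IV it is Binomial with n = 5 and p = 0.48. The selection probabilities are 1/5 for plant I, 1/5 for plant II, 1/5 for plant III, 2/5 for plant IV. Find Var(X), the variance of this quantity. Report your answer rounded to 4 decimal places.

3.1156

Per component, I: μ=1.56, E[X²]=3.588; II: μ=1.94118, E[X²]=9.47751; III: μ=1.94118, E[X²]=9.47751; IV: μ=2.4, E[X²]=7.008.
E[X] = 0.2·1.56 + 0.2·1.94118 + 0.2·1.94118 + 0.4·2.4 = 2.04847.
E[X²] = 0.2·3.588 + 0.2·9.47751 + 0.2·9.47751 + 0.4·7.008 = 7.3118.
Var(X) = E[X²] − (E[X])² = 7.3118 − 4.19623 = 3.11557.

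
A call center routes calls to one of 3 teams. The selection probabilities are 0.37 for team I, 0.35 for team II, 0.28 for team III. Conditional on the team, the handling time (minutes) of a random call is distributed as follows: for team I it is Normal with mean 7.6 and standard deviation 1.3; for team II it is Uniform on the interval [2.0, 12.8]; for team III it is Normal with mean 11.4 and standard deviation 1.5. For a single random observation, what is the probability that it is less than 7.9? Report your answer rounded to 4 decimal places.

Conditional on each team, P(X < 7.9): I: 0.591253; II: 0.546296; III: 0.00981533.
By total probability, P(X < 7.9) = 0.37·0.591253 + 0.35·0.546296 + 0.28·0.00981533 = 0.412716.

0.4127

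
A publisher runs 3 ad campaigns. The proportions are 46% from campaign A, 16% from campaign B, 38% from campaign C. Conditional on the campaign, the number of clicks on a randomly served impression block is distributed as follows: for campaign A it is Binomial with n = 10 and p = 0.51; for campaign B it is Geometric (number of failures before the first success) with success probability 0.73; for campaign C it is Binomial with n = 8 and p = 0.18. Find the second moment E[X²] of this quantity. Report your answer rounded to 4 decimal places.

14.4538

For each component E[X²] = Var + (mean)², giving A: 28.509; B: 0.64346; C: 3.2544.
Overall E[X²] = 0.46·28.509 + 0.16·0.64346 + 0.38·3.2544 = 14.4538.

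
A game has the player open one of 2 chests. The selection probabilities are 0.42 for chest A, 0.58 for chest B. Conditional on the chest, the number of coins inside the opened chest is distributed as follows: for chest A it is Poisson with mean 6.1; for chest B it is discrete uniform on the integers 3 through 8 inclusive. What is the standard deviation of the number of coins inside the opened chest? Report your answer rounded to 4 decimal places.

2.0836

Per component, A: μ=6.1, E[X²]=43.31; B: μ=5.5, E[X²]=33.1667.
E[X] = 0.42·6.1 + 0.58·5.5 = 5.752.
E[X²] = 0.42·43.31 + 0.58·33.1667 = 37.4269.
Var(X) = E[X²] − (E[X])² = 37.4269 − 33.0855 = 4.34136.
SD(X) = √4.34136 = 2.08359.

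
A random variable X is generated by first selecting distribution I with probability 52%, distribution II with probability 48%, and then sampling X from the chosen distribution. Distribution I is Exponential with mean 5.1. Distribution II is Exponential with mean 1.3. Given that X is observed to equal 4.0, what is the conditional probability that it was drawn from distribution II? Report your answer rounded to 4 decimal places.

Likelihoods f(4.0 | ·): I: 0.0894966; II: 0.0354622.
Posterior ∝ prior × likelihood. Numerator for II: 0.48·0.0354622 = 0.0170219.
Normalizing constant: 0.52·0.0894966 + 0.48·0.0354622 = 0.0635601.
P(II | observation) = 0.0170219 / 0.0635601 = 0.267807.

0.2678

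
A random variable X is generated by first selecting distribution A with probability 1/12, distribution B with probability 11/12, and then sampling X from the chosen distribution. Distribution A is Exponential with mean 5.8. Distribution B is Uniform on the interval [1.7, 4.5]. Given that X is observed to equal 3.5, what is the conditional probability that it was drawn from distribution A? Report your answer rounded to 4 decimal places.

0.0234

Likelihoods f(3.5 | ·): A: 0.094297; B: 0.357143.
Posterior ∝ prior × likelihood. Numerator for A: 0.0833333·0.094297 = 0.00785808.
Normalizing constant: 0.0833333·0.094297 + 0.916667·0.357143 = 0.335239.
P(A | observation) = 0.00785808 / 0.335239 = 0.0234402.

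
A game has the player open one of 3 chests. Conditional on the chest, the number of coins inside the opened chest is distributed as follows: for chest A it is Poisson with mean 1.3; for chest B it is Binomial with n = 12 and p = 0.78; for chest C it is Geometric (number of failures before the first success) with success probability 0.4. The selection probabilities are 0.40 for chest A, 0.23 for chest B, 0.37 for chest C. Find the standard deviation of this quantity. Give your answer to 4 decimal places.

Per component, A: μ=1.3, E[X²]=2.99; B: μ=9.36, E[X²]=89.6688; C: μ=1.5, E[X²]=6.
E[X] = 0.4·1.3 + 0.23·9.36 + 0.37·1.5 = 3.2278.
E[X²] = 0.4·2.99 + 0.23·89.6688 + 0.37·6 = 24.0398.
Var(X) = E[X²] − (E[X])² = 24.0398 − 10.4187 = 13.6211.
SD(X) = √13.6211 = 3.69068.

3.6907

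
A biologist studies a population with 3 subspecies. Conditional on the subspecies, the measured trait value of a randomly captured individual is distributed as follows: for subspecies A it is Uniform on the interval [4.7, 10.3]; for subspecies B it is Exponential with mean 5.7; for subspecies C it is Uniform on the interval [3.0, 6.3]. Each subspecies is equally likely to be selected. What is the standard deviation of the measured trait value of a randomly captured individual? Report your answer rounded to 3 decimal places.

3.659

Per component, A: μ=7.5, E[X²]=58.8633; B: μ=5.7, E[X²]=64.98; C: μ=4.65, E[X²]=22.53.
E[X] = 0.333333·7.5 + 0.333333·5.7 + 0.333333·4.65 = 5.95.
E[X²] = 0.333333·58.8633 + 0.333333·64.98 + 0.333333·22.53 = 48.7911.
Var(X) = E[X²] − (E[X])² = 48.7911 − 35.4025 = 13.3886.
SD(X) = √13.3886 = 3.65905.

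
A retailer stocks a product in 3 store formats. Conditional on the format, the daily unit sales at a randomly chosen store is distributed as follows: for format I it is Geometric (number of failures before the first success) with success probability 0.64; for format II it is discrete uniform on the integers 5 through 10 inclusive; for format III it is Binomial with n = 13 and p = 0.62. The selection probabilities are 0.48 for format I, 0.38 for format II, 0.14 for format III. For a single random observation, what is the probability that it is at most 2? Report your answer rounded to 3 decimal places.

Conditional on each format, P(X ≤ 2): I: 0.953344; II: 0; III: 0.00079183.
By total probability, P(X ≤ 2) = 0.48·0.953344 + 0.38·0 + 0.14·0.00079183 = 0.457716.

0.458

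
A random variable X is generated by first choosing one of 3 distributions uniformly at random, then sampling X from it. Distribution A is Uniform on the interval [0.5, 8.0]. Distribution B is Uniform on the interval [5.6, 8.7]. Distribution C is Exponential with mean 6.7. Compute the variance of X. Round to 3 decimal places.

18.417

Per component, A: μ=4.25, E[X²]=22.75; B: μ=7.15, E[X²]=51.9233; C: μ=6.7, E[X²]=89.78.
E[X] = 0.333333·4.25 + 0.333333·7.15 + 0.333333·6.7 = 6.03333.
E[X²] = 0.333333·22.75 + 0.333333·51.9233 + 0.333333·89.78 = 54.8178.
Var(X) = E[X²] − (E[X])² = 54.8178 − 36.4011 = 18.4167.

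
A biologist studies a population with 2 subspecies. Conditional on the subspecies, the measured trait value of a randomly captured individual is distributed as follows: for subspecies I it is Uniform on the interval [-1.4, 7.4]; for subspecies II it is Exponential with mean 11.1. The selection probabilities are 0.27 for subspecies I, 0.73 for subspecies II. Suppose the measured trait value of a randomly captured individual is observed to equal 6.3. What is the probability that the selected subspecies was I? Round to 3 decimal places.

0.451

Likelihoods f(6.3 | ·): I: 0.113636; II: 0.0510723.
Posterior ∝ prior × likelihood. Numerator for I: 0.27·0.113636 = 0.0306818.
Normalizing constant: 0.27·0.113636 + 0.73·0.0510723 = 0.0679646.
P(I | observation) = 0.0306818 / 0.0679646 = 0.451438.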